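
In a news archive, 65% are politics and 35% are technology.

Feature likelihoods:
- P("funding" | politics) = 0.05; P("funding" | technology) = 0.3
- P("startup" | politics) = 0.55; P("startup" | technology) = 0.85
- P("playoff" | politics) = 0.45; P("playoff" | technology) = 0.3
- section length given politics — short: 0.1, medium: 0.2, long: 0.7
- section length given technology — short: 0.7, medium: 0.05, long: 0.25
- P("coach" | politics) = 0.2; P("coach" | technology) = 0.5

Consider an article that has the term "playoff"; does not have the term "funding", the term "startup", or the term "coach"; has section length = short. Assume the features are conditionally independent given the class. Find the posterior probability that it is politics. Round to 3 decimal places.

0.722

politics: 0.65 × (1−0.05) × (1−0.55) × 0.45 × 0.1 × (1−0.2) = 0.0100035
technology: 0.35 × (1−0.3) × (1−0.85) × 0.3 × 0.7 × (1−0.5) = 0.00385875
P(politics | x) = 0.0100035 / 0.01386225 ≈ 0.722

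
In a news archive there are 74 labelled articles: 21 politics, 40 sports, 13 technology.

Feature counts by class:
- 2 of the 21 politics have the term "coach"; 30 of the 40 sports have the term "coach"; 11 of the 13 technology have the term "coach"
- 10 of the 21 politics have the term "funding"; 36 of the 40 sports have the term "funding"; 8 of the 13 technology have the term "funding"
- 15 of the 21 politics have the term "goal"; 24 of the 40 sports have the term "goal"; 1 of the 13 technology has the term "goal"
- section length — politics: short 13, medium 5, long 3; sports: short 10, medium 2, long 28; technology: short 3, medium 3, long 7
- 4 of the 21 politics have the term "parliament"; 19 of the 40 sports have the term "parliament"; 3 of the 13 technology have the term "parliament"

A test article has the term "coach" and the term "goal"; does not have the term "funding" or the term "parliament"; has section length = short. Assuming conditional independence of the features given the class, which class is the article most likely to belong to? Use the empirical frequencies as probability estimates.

politics

politics: (21/74) × (2/21) × (11/21) × (15/21) × (13/21) × (17/21) ≈ 0.00506754
sports: (40/74) × (30/40) × (4/40) × (24/40) × (10/40) × (21/40) ≈ 0.00319257
technology: (13/74) × (11/13) × (5/13) × (1/13) × (3/13) × (10/13) ≈ 0.00078069
Highest score → politics.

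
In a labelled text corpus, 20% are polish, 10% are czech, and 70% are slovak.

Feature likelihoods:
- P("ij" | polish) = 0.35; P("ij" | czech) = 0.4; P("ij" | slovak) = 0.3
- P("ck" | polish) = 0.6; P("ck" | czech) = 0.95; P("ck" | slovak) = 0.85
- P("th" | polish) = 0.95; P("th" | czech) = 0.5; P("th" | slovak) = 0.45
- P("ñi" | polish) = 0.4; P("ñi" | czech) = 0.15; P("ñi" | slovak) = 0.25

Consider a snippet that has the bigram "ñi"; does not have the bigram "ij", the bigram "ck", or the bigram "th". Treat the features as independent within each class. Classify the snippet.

polish: 0.2 × (1−0.35) × (1−0.6) × (1−0.95) × 0.4 = 0.00104
czech: 0.1 × (1−0.4) × (1−0.95) × (1−0.5) × 0.15 = 0.000225
slovak: 0.7 × (1−0.3) × (1−0.85) × (1−0.45) × 0.25 = 0.01010625
Highest score → slovak.

slovak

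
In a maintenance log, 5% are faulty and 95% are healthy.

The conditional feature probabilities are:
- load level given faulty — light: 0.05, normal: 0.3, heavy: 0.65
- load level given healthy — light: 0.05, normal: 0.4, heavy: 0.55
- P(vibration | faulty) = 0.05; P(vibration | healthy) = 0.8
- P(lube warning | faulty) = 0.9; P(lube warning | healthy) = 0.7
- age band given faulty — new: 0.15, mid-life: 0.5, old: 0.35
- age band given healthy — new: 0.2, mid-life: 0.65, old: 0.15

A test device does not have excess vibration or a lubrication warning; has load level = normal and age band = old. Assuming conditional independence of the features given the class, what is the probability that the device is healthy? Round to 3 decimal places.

faulty: 0.05 × 0.3 × (1−0.05) × (1−0.9) × 0.35 = 0.00049875
healthy: 0.95 × 0.4 × (1−0.8) × (1−0.7) × 0.15 = 0.00342
P(healthy | x) = 0.00342 / 0.00391875 ≈ 0.873

0.873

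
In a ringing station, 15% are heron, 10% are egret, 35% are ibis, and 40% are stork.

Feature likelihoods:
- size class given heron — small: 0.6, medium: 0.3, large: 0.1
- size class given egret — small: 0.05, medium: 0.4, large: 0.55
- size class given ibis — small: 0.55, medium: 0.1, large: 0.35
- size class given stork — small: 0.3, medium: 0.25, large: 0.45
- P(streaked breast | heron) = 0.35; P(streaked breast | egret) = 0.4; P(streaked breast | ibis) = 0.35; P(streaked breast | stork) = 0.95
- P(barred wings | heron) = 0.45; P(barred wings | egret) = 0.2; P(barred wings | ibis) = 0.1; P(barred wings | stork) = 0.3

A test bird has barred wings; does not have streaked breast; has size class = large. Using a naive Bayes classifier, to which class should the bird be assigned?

heron: 0.15 × 0.1 × (1−0.35) × 0.45 = 0.0043875
egret: 0.1 × 0.55 × (1−0.4) × 0.2 = 0.0066
ibis: 0.35 × 0.35 × (1−0.35) × 0.1 = 0.0079625
stork: 0.4 × 0.45 × (1−0.95) × 0.3 = 0.0027
Highest score → ibis.

ibis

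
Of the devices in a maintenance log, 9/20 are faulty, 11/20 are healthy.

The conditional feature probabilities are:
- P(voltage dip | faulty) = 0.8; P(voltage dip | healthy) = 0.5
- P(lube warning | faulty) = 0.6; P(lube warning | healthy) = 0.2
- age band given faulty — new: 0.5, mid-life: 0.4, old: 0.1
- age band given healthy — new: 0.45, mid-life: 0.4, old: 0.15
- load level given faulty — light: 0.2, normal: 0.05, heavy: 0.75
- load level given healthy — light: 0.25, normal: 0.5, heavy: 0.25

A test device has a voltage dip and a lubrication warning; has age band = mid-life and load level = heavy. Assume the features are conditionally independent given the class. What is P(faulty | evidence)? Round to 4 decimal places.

faulty: 0.45 × 0.8 × 0.6 × 0.4 × 0.75 = 0.0648
healthy: 0.55 × 0.5 × 0.2 × 0.4 × 0.25 = 0.0055
P(faulty | x) = 0.0648 / 0.0703 ≈ 0.9218

0.9218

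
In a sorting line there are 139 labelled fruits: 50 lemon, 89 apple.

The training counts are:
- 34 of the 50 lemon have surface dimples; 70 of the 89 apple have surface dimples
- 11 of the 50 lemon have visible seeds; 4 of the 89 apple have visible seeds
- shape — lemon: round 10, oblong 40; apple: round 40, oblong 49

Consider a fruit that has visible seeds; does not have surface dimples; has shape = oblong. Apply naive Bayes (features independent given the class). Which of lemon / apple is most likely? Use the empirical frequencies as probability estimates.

lemon

lemon: (50/139) × (16/50) × (11/50) × (40/50) ≈ 0.020259
apple: (89/139) × (19/89) × (4/89) × (49/89) ≈ 0.00338232
Highest score → lemon.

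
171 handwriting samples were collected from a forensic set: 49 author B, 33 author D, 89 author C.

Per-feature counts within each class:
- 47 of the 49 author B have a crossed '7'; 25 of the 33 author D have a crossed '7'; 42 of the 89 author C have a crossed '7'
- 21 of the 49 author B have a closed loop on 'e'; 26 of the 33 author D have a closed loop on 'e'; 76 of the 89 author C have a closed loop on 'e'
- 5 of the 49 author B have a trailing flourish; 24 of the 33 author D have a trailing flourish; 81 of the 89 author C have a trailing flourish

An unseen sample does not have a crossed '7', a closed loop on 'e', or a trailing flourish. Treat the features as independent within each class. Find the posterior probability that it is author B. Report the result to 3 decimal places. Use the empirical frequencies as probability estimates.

0.487

author B: (49/171) × (2/49) × (28/49) × (44/49) ≈ 0.0060014
author D: (33/171) × (8/33) × (7/33) × (9/33) ≈ 0.00270649
author C: (89/171) × (47/89) × (13/89) × (8/89) ≈ 0.00360874
P(author B | x) = 0.0060014 / 0.01231663 ≈ 0.487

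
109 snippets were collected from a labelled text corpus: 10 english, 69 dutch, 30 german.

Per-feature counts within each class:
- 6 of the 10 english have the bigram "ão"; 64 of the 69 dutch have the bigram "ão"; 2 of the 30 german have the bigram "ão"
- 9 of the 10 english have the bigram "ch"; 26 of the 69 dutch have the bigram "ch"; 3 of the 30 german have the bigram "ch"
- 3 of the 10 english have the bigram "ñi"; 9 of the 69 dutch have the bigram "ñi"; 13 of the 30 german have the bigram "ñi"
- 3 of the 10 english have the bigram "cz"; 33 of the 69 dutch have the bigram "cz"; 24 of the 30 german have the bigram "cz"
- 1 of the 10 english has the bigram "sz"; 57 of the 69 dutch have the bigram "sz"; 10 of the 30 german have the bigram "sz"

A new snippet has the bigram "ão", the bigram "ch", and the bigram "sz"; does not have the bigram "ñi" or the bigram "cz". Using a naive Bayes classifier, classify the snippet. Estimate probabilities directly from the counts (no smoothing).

dutch

english: (10/109) × (6/10) × (9/10) × (7/10) × (7/10) × (1/10) ≈ 0.00242752
dutch: (69/109) × (64/69) × (26/69) × (60/69) × (36/69) × (57/69) ≈ 0.08292
german: (30/109) × (2/30) × (3/30) × (17/30) × (6/30) × (10/30) ≈ 0.000069317
Highest score → dutch.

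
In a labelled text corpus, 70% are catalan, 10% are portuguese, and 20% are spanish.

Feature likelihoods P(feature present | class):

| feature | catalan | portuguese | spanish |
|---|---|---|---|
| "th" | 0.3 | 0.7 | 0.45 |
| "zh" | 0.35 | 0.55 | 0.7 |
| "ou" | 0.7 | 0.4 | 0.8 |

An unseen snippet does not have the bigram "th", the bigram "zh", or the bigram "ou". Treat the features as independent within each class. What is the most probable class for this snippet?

catalan

catalan: 0.7 × (1−0.3) × (1−0.35) × (1−0.7) = 0.09555
portuguese: 0.1 × (1−0.7) × (1−0.55) × (1−0.4) = 0.0081
spanish: 0.2 × (1−0.45) × (1−0.7) × (1−0.8) = 0.0066
Highest score → catalan.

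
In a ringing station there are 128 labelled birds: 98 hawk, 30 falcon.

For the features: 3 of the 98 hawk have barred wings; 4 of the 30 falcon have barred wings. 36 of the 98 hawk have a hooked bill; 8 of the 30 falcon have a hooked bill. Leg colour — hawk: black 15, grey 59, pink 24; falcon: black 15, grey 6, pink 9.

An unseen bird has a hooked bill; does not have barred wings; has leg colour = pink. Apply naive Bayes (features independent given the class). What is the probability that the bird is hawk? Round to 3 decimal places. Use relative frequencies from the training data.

0.804

hawk: (98/128) × (95/98) × (36/98) × (24/98) ≈ 0.0667691
falcon: (30/128) × (26/30) × (8/30) × (9/30) = 0.01625
P(hawk | x) = 0.0667691 / 0.0830191 ≈ 0.804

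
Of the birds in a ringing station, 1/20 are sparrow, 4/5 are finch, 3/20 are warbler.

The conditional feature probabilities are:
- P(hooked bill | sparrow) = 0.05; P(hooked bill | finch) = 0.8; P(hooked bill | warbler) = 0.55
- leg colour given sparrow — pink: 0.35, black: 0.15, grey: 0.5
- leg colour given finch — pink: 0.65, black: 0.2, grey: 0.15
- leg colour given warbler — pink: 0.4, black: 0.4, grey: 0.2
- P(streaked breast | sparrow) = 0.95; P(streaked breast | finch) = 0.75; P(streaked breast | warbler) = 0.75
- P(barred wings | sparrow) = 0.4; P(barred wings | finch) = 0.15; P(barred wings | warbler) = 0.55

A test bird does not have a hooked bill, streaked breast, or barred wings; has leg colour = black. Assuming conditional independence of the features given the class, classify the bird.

finch

sparrow: 0.05 × (1−0.05) × 0.15 × (1−0.95) × (1−0.4) = 0.00021375
finch: 0.8 × (1−0.8) × 0.2 × (1−0.75) × (1−0.15) = 0.0068
warbler: 0.15 × (1−0.55) × 0.4 × (1−0.75) × (1−0.55) = 0.0030375
Highest score → finch.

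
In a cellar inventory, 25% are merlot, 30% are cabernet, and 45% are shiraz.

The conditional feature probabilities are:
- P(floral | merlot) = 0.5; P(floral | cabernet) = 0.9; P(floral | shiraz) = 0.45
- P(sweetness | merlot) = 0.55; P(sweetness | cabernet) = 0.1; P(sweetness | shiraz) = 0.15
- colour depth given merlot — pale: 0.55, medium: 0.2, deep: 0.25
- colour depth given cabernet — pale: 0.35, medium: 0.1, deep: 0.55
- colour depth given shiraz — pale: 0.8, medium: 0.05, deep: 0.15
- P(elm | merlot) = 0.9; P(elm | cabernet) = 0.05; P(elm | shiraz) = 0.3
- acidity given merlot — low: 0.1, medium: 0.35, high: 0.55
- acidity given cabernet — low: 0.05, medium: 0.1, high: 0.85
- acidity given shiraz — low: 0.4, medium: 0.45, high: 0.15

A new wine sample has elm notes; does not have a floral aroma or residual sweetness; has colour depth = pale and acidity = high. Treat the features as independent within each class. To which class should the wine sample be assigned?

merlot: 0.25 × (1−0.5) × (1−0.55) × 0.55 × 0.9 × 0.55 = 0.0153140625
cabernet: 0.3 × (1−0.9) × (1−0.1) × 0.35 × 0.05 × 0.85 = 0.000401625
shiraz: 0.45 × (1−0.45) × (1−0.15) × 0.8 × 0.3 × 0.15 = 0.0075735
Highest score → merlot.

merlot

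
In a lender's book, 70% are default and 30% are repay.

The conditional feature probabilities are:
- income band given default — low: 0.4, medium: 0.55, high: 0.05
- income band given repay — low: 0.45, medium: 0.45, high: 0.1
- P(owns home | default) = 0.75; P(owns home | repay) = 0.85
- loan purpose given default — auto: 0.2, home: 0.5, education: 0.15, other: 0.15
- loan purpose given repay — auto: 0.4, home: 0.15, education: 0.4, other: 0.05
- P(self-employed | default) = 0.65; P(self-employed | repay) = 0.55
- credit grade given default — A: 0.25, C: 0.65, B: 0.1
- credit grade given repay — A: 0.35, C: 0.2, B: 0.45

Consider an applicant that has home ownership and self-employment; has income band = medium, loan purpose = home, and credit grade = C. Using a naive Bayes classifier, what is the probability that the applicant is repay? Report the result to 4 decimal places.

default: 0.7 × 0.55 × 0.75 × 0.5 × 0.65 × 0.65 = 0.0609984375
repay: 0.3 × 0.45 × 0.85 × 0.15 × 0.55 × 0.2 = 0.001893375
P(repay | x) = 0.001893375 / 0.0628918125 ≈ 0.0301

0.0301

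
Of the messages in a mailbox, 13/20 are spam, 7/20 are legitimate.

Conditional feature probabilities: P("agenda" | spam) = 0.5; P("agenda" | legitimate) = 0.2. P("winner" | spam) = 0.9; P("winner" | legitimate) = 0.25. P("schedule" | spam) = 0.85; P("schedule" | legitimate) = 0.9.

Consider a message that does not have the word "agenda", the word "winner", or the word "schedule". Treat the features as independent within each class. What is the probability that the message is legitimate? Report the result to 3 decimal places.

0.812

spam: 0.65 × (1−0.5) × (1−0.9) × (1−0.85) = 0.004875
legitimate: 0.35 × (1−0.2) × (1−0.25) × (1−0.9) = 0.021
P(legitimate | x) = 0.021 / 0.025875 ≈ 0.812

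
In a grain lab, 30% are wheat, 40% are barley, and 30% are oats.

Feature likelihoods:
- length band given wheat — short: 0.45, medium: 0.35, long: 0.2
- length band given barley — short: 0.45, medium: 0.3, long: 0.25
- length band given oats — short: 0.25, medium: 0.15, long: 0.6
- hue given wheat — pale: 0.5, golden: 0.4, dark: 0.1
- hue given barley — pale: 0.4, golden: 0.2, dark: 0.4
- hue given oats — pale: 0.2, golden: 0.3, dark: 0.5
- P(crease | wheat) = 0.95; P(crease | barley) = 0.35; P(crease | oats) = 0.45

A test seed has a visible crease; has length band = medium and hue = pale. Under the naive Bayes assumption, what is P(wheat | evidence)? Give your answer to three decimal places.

0.705

wheat: 0.3 × 0.35 × 0.5 × 0.95 = 0.049875
barley: 0.4 × 0.3 × 0.4 × 0.35 = 0.0168
oats: 0.3 × 0.15 × 0.2 × 0.45 = 0.00405
P(wheat | x) = 0.049875 / 0.070725 ≈ 0.705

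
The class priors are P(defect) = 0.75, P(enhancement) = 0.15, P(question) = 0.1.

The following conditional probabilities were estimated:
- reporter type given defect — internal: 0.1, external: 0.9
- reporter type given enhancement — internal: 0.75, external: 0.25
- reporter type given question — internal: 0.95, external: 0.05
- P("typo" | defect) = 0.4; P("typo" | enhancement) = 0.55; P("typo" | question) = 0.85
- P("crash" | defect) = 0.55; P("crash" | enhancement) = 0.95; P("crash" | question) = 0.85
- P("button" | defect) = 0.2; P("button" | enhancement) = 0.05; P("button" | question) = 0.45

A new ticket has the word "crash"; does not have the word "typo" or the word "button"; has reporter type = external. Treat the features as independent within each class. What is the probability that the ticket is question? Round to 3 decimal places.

defect: 0.75 × 0.9 × (1−0.4) × 0.55 × (1−0.2) = 0.1782
enhancement: 0.15 × 0.25 × (1−0.55) × 0.95 × (1−0.05) = 0.0152296875
question: 0.1 × 0.05 × (1−0.85) × 0.85 × (1−0.45) = 0.000350625
P(question | x) = 0.000350625 / 0.1937803125 ≈ 0.002

0.002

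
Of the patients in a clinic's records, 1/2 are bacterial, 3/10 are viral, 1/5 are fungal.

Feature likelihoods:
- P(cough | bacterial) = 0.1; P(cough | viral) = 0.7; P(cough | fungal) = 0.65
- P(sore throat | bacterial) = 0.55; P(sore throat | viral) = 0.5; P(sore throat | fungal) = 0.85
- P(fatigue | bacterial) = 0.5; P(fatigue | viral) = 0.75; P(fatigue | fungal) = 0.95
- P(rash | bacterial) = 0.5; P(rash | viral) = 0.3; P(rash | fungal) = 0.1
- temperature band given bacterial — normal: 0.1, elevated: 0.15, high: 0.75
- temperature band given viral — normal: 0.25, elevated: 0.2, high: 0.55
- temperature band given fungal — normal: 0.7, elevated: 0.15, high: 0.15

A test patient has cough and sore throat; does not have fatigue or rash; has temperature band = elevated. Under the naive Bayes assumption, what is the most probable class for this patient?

viral

bacterial: 0.5 × 0.1 × 0.55 × (1−0.5) × (1−0.5) × 0.15 = 0.00103125
viral: 0.3 × 0.7 × 0.5 × (1−0.75) × (1−0.3) × 0.2 = 0.003675
fungal: 0.2 × 0.65 × 0.85 × (1−0.95) × (1−0.1) × 0.15 = 0.000745875
Highest score → viral.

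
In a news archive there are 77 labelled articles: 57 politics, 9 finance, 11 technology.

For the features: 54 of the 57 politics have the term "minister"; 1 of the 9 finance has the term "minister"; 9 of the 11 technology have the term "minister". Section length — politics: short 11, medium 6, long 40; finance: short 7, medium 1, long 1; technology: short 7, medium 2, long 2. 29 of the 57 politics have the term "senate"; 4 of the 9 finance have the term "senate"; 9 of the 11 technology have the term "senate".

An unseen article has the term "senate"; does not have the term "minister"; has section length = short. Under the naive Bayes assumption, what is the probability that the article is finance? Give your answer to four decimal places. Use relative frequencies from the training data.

0.6743

politics: (57/77) × (3/57) × (11/57) × (29/57) ≈ 0.00382535
finance: (9/77) × (8/9) × (7/9) × (4/9) ≈ 0.0359147
technology: (11/77) × (2/11) × (7/11) × (9/11) ≈ 0.0135237
P(finance | x) = 0.0359147 / 0.05326375 ≈ 0.6743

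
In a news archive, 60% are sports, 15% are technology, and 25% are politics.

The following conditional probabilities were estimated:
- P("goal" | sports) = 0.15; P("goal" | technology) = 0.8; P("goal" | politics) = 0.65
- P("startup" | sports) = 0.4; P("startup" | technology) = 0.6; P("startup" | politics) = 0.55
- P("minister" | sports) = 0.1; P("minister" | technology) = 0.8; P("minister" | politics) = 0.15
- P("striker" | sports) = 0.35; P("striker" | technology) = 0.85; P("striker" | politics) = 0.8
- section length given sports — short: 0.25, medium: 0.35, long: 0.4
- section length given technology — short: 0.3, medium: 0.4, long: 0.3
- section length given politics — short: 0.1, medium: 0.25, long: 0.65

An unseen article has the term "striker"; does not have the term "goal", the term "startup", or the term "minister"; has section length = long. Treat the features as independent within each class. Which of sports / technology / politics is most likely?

sports

sports: 0.6 × (1−0.15) × (1−0.4) × (1−0.1) × 0.35 × 0.4 = 0.038556
technology: 0.15 × (1−0.8) × (1−0.6) × (1−0.8) × 0.85 × 0.3 = 0.000612
politics: 0.25 × (1−0.65) × (1−0.55) × (1−0.15) × 0.8 × 0.65 = 0.01740375
Highest score → sports.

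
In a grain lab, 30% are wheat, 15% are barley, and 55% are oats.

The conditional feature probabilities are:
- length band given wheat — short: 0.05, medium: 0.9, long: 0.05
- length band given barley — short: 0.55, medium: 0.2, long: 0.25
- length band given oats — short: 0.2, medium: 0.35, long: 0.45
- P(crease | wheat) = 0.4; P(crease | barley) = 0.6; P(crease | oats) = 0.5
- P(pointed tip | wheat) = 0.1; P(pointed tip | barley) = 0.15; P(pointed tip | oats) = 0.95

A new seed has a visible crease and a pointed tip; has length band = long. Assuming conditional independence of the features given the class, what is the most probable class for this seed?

oats

wheat: 0.3 × 0.05 × 0.4 × 0.1 = 0.0006
barley: 0.15 × 0.25 × 0.6 × 0.15 = 0.003375
oats: 0.55 × 0.45 × 0.5 × 0.95 = 0.1175625
Highest score → oats.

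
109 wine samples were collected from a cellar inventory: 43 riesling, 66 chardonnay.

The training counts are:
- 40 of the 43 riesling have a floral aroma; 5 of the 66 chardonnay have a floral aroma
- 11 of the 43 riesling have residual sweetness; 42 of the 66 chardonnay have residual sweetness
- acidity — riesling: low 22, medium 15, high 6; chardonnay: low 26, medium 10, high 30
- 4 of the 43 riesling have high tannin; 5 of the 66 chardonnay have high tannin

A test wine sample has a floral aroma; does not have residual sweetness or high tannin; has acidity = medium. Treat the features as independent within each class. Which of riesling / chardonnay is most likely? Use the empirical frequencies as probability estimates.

riesling: (43/109) × (40/43) × (32/43) × (15/43) × (39/43) ≈ 0.086404
chardonnay: (66/109) × (5/66) × (24/66) × (10/66) × (61/66) ≈ 0.00233589
Highest score → riesling.

riesling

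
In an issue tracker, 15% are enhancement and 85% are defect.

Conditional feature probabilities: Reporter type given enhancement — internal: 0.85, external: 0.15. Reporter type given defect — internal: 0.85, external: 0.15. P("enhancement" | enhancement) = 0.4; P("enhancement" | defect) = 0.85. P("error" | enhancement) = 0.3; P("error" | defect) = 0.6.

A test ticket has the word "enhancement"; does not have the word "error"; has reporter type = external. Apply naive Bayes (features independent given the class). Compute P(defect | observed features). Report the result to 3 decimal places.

0.873

enhancement: 0.15 × 0.15 × 0.4 × (1−0.3) = 0.0063
defect: 0.85 × 0.15 × 0.85 × (1−0.6) = 0.04335
P(defect | x) = 0.04335 / 0.04965 ≈ 0.873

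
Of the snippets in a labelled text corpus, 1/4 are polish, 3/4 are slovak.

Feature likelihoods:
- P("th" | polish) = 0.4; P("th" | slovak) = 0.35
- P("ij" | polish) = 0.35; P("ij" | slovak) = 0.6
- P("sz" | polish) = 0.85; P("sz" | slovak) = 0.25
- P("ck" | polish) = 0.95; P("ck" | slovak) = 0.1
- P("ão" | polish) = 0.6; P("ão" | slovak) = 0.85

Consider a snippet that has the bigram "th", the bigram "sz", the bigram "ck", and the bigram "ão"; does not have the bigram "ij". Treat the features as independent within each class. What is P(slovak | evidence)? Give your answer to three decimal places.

0.066

polish: 0.25 × 0.4 × (1−0.35) × 0.85 × 0.95 × 0.6 = 0.0314925
slovak: 0.75 × 0.35 × (1−0.6) × 0.25 × 0.1 × 0.85 = 0.00223125
P(slovak | x) = 0.00223125 / 0.03372375 ≈ 0.066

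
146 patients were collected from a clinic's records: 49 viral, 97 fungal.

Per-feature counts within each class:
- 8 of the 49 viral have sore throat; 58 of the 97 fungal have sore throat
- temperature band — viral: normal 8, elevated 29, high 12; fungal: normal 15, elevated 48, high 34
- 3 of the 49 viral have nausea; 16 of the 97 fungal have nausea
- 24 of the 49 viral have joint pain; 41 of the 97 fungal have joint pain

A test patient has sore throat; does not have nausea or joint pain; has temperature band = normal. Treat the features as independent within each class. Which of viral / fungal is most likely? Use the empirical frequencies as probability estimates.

fungal

viral: (49/146) × (8/49) × (8/49) × (46/49) × (25/49) ≈ 0.00428486
fungal: (97/146) × (58/97) × (15/97) × (81/97) × (56/97) ≈ 0.0296159
Highest score → fungal.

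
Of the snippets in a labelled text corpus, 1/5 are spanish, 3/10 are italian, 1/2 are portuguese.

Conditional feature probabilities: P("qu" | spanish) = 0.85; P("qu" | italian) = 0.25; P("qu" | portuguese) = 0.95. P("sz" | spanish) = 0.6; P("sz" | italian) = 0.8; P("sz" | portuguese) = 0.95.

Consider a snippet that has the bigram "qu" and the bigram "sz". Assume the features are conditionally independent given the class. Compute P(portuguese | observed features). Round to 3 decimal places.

0.736

spanish: 0.2 × 0.85 × 0.6 = 0.102
italian: 0.3 × 0.25 × 0.8 = 0.06
portuguese: 0.5 × 0.95 × 0.95 = 0.45125
P(portuguese | x) = 0.45125 / 0.61325 ≈ 0.736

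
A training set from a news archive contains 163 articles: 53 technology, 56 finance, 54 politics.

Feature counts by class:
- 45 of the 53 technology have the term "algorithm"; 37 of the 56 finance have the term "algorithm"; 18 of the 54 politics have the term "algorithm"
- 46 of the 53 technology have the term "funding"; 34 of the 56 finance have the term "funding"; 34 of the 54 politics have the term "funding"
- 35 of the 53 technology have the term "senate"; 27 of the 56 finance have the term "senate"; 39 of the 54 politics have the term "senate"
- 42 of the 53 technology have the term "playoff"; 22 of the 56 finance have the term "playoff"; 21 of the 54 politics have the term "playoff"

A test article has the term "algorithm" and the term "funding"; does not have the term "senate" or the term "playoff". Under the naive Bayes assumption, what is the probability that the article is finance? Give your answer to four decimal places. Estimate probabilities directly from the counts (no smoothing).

technology: (53/163) × (45/53) × (46/53) × (18/53) × (11/53) ≈ 0.0168896
finance: (56/163) × (37/56) × (34/56) × (29/56) × (34/56) ≈ 0.0433317
politics: (54/163) × (18/54) × (34/54) × (15/54) × (33/54) ≈ 0.0118029
P(finance | x) = 0.0433317 / 0.0720242 ≈ 0.6016

0.6016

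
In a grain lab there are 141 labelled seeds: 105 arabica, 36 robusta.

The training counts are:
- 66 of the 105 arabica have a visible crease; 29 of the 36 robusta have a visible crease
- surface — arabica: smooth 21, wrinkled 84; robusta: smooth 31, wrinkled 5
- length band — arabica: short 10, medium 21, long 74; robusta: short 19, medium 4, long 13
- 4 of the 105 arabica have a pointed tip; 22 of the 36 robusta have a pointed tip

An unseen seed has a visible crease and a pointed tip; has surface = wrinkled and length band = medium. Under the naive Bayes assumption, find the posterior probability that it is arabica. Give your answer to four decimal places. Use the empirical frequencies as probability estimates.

0.5953

arabica: (105/141) × (66/105) × (84/105) × (21/105) × (4/105) ≈ 0.00285309
robusta: (36/141) × (29/36) × (5/36) × (4/36) × (22/36) ≈ 0.00193965
P(arabica | x) = 0.00285309 / 0.00479274 ≈ 0.5953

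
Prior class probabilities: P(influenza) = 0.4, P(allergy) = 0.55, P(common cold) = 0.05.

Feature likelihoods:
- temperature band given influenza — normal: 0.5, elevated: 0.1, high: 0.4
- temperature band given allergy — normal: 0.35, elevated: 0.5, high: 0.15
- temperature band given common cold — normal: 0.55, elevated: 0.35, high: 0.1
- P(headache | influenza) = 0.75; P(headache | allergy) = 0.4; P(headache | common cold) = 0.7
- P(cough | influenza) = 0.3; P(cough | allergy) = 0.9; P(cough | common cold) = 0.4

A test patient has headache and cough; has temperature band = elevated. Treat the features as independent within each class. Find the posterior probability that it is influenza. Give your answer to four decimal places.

influenza: 0.4 × 0.1 × 0.75 × 0.3 = 0.009
allergy: 0.55 × 0.5 × 0.4 × 0.9 = 0.099
common cold: 0.05 × 0.35 × 0.7 × 0.4 = 0.0049
P(influenza | x) = 0.009 / 0.1129 ≈ 0.0797

0.0797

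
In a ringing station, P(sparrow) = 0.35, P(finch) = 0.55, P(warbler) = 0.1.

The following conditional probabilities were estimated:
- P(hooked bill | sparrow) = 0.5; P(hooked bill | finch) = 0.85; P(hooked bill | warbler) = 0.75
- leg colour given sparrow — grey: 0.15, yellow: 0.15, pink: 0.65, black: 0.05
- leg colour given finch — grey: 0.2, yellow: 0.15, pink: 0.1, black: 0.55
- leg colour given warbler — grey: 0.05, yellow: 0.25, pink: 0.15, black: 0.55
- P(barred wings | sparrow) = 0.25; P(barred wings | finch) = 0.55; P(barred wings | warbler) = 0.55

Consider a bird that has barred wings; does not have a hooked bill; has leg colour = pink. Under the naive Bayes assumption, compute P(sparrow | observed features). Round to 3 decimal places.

sparrow: 0.35 × (1−0.5) × 0.65 × 0.25 = 0.0284375
finch: 0.55 × (1−0.85) × 0.1 × 0.55 = 0.0045375
warbler: 0.1 × (1−0.75) × 0.15 × 0.55 = 0.0020625
P(sparrow | x) = 0.0284375 / 0.0350375 ≈ 0.812

0.812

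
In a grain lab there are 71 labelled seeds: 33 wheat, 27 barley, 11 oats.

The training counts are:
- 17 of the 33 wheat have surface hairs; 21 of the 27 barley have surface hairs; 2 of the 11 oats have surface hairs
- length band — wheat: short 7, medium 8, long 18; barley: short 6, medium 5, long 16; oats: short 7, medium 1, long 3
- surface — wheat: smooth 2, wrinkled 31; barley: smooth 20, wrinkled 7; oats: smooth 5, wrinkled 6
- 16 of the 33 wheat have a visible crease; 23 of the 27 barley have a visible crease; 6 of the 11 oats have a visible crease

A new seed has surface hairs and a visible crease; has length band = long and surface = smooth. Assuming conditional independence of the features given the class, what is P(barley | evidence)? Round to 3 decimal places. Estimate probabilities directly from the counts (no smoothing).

0.951

wheat: (33/71) × (17/33) × (18/33) × (2/33) × (16/33) ≈ 0.0038377
barley: (27/71) × (21/27) × (16/27) × (20/27) × (23/27) ≈ 0.110598
oats: (11/71) × (2/11) × (3/11) × (5/11) × (6/11) ≈ 0.00190474
P(barley | x) = 0.110598 / 0.11634044 ≈ 0.951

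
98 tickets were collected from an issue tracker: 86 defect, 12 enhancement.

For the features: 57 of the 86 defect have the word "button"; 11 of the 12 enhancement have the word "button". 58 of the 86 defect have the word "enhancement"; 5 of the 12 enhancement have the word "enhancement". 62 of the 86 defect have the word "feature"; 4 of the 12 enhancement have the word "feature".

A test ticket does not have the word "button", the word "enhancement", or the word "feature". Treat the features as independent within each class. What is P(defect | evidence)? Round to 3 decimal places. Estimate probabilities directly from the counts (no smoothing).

0.871

defect: (86/98) × (29/86) × (28/86) × (24/86) ≈ 0.0268871
enhancement: (12/98) × (1/12) × (7/12) × (8/12) ≈ 0.00396825
P(defect | x) = 0.0268871 / 0.03085535 ≈ 0.871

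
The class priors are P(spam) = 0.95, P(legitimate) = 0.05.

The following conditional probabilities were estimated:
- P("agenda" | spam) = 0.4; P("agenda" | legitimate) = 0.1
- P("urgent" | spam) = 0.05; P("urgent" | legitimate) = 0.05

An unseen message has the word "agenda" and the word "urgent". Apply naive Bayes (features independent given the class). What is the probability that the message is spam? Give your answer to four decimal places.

spam: 0.95 × 0.4 × 0.05 = 0.019
legitimate: 0.05 × 0.1 × 0.05 = 0.00025
P(spam | x) = 0.019 / 0.01925 ≈ 0.9870

0.9870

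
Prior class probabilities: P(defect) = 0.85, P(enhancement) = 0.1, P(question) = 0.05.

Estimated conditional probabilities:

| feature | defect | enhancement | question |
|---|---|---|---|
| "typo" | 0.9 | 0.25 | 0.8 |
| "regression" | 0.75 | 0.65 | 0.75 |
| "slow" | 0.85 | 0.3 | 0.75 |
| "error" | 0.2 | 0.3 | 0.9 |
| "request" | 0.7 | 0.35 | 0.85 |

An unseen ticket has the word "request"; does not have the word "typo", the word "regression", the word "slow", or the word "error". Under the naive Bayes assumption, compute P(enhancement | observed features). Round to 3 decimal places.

0.710

defect: 0.85 × (1−0.9) × (1−0.75) × (1−0.85) × (1−0.2) × 0.7 = 0.001785
enhancement: 0.1 × (1−0.25) × (1−0.65) × (1−0.3) × (1−0.3) × 0.35 = 0.004501875
question: 0.05 × (1−0.8) × (1−0.75) × (1−0.75) × (1−0.9) × 0.85 = 0.000053125
P(enhancement | x) = 0.004501875 / 0.00634 ≈ 0.710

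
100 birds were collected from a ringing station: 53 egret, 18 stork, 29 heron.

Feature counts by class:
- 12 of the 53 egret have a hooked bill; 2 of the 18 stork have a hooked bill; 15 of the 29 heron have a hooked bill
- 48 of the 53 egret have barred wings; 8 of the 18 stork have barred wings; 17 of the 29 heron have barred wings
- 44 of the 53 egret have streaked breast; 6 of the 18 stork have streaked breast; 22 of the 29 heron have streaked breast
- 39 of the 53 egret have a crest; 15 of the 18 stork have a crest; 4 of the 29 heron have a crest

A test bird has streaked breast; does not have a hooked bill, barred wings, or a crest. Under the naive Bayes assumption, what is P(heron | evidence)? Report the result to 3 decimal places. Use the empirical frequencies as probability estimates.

egret: (53/100) × (41/53) × (5/53) × (44/53) × (14/53) ≈ 0.00848217
stork: (18/100) × (16/18) × (10/18) × (6/18) × (3/18) ≈ 0.00493827
heron: (29/100) × (14/29) × (12/29) × (22/29) × (25/29) ≈ 0.0378859
P(heron | x) = 0.0378859 / 0.05130634 ≈ 0.738

0.738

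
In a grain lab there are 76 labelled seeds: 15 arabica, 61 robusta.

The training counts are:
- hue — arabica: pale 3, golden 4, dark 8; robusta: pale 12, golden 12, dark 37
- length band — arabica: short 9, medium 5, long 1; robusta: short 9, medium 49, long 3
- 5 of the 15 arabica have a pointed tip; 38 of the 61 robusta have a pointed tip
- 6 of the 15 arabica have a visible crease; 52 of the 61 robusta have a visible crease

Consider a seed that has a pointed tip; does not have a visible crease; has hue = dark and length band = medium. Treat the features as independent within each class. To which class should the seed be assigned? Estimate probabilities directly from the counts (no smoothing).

arabica: (15/76) × (8/15) × (5/15) × (5/15) × (9/15) ≈ 0.00701754
robusta: (61/76) × (37/61) × (49/61) × (38/61) × (9/61) ≈ 0.0359435
Highest score → robusta.

robusta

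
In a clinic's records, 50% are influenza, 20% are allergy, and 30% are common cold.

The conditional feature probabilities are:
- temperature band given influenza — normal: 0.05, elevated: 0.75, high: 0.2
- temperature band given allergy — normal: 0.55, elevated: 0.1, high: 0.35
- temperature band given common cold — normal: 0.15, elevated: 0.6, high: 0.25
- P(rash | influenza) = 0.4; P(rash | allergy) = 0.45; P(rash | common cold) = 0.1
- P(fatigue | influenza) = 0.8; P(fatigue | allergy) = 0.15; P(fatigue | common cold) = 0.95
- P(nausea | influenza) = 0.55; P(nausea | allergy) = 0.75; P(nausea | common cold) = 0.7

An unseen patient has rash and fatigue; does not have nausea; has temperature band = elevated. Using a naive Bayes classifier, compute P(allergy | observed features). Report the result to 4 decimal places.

influenza: 0.5 × 0.75 × 0.4 × 0.8 × (1−0.55) = 0.054
allergy: 0.2 × 0.1 × 0.45 × 0.15 × (1−0.75) = 0.0003375
common cold: 0.3 × 0.6 × 0.1 × 0.95 × (1−0.7) = 0.00513
P(allergy | x) = 0.0003375 / 0.0594675 ≈ 0.0057

0.0057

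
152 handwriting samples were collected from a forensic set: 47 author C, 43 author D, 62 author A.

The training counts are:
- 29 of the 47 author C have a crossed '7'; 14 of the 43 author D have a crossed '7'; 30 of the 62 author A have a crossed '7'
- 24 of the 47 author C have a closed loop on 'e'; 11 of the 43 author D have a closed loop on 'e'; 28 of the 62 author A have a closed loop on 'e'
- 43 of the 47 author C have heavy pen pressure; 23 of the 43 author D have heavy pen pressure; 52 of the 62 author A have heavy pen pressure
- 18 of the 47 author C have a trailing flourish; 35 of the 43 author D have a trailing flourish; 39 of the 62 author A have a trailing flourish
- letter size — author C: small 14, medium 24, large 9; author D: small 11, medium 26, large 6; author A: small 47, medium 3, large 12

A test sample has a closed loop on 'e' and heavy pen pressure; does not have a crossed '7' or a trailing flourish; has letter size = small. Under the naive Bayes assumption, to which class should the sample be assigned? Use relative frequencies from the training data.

author C: (47/152) × (18/47) × (24/47) × (43/47) × (29/47) × (14/47) ≈ 0.0101682
author D: (43/152) × (29/43) × (11/43) × (23/43) × (8/43) × (11/43) ≈ 0.00124246
author A: (62/152) × (32/62) × (28/62) × (52/62) × (23/62) × (47/62) ≈ 0.0224247
Highest score → author A.

author A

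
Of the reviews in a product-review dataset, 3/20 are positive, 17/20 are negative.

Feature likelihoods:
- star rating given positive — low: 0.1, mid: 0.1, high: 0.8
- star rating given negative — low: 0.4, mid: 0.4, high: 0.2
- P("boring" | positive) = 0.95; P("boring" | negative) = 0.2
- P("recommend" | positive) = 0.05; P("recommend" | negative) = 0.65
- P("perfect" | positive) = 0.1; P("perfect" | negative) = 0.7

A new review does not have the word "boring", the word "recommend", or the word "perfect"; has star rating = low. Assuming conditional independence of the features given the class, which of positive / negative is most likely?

negative

positive: 0.15 × 0.1 × (1−0.95) × (1−0.05) × (1−0.1) = 0.00064125
negative: 0.85 × 0.4 × (1−0.2) × (1−0.65) × (1−0.7) = 0.02856
Highest score → negative.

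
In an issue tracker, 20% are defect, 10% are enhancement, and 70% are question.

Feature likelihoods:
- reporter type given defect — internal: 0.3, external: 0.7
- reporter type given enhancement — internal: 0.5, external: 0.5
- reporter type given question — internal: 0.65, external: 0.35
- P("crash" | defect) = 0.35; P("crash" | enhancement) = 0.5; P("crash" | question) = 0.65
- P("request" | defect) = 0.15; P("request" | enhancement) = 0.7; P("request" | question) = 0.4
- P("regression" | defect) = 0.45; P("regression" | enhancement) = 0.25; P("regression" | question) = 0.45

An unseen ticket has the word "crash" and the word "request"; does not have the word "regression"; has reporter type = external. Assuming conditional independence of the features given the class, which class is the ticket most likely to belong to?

question

defect: 0.2 × 0.7 × 0.35 × 0.15 × (1−0.45) = 0.0040425
enhancement: 0.1 × 0.5 × 0.5 × 0.7 × (1−0.25) = 0.013125
question: 0.7 × 0.35 × 0.65 × 0.4 × (1−0.45) = 0.035035
Highest score → question.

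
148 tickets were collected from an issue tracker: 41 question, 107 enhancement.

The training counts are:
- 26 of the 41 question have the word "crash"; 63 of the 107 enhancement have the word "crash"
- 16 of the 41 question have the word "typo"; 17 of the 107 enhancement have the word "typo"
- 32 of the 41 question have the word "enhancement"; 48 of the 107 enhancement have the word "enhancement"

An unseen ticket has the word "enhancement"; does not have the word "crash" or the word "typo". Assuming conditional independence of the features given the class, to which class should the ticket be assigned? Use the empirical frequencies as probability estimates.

enhancement

question: (41/148) × (15/41) × (25/41) × (32/41) ≈ 0.0482338
enhancement: (107/148) × (44/107) × (90/107) × (48/107) ≈ 0.112178
Highest score → enhancement.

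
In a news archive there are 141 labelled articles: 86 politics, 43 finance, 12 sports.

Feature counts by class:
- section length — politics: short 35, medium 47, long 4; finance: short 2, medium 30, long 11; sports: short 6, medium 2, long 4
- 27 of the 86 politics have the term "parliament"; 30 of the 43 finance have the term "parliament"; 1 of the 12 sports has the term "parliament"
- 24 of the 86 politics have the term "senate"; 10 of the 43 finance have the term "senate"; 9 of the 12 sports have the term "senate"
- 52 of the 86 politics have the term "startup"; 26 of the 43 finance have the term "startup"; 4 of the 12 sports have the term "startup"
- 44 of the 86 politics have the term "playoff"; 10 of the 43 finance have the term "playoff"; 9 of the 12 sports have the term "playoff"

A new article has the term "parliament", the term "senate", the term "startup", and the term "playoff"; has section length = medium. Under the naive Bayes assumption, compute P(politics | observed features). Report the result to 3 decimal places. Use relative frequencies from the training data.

politics: (86/141) × (47/86) × (27/86) × (24/86) × (52/86) × (44/86) ≈ 0.00903475
finance: (43/141) × (30/43) × (30/43) × (10/43) × (26/43) × (10/43) ≈ 0.00485426
sports: (12/141) × (2/12) × (1/12) × (9/12) × (4/12) × (9/12) ≈ 0.000221631
P(politics | x) = 0.00903475 / 0.014110641 ≈ 0.640

0.640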